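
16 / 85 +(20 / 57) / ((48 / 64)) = 9536 / 14535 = 0.66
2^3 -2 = 6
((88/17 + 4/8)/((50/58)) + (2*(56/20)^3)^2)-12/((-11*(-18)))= 33906933193/17531250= 1934.09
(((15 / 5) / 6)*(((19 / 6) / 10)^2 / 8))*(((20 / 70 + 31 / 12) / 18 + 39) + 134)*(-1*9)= -94515937 / 9676800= -9.77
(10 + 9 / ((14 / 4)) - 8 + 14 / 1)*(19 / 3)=2470 / 21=117.62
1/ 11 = 0.09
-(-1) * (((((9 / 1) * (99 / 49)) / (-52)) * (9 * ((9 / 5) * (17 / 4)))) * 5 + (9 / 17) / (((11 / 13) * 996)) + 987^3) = 961504682.62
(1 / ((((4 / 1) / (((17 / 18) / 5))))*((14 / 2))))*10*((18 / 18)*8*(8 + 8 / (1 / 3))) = 1088 / 63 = 17.27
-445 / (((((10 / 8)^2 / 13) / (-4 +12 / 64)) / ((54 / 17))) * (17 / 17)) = 44837.15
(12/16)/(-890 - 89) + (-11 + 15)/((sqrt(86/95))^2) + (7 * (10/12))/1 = 5178523/505164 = 10.25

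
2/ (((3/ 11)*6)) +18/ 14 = 158/ 63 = 2.51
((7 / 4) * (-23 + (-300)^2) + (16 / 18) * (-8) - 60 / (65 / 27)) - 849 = 73278839 / 468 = 156578.72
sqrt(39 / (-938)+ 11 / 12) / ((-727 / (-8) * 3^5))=20 * sqrt(277179) / 248562027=0.00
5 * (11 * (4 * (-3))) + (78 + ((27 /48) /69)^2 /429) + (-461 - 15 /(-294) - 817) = -1764935286253 /948915968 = -1859.95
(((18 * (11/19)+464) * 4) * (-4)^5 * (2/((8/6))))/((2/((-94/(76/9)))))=5856648192/361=16223402.19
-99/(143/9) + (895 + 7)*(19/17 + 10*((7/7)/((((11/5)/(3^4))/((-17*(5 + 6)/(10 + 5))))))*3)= -2744717923/221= -12419538.11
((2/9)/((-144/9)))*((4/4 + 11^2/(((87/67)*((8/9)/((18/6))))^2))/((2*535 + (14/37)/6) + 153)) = -1629868981/175371509760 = -0.01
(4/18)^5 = 32/59049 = 0.00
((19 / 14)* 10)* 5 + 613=4766 / 7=680.86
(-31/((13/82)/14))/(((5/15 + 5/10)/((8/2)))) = -854112/65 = -13140.18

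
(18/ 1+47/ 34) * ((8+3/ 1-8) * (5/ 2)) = 9885/ 68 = 145.37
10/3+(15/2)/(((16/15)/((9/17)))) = 11515/1632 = 7.06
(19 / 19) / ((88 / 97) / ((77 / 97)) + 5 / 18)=126 / 179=0.70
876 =876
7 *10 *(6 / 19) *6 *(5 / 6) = 110.53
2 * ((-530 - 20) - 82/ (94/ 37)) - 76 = -58306/ 47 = -1240.55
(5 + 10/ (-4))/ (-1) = -5/ 2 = -2.50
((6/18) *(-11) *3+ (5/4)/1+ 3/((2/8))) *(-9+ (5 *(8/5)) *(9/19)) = -891/76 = -11.72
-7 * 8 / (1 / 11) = -616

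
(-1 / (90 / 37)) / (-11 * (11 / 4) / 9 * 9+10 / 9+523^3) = -74 / 25750014815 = -0.00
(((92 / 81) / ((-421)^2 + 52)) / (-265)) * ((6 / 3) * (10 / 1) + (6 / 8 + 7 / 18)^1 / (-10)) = -164657 / 342503482050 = -0.00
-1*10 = -10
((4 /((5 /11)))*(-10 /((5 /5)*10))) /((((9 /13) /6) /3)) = -1144 /5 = -228.80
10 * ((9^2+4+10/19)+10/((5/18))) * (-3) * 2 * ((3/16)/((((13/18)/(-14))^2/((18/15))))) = -1979514936/3211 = -616479.27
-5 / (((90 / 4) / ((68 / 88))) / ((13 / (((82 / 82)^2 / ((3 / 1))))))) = -221 / 33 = -6.70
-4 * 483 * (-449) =867468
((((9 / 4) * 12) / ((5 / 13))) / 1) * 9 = 3159 / 5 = 631.80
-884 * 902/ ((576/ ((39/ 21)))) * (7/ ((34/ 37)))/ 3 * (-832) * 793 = 116289767308/ 27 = 4307028418.81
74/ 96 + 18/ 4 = 253/ 48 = 5.27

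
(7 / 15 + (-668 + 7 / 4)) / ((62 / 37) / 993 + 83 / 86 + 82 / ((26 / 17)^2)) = -18.48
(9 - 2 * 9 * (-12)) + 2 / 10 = 1126 / 5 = 225.20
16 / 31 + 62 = 1938 / 31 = 62.52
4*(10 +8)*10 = 720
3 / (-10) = -3 / 10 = -0.30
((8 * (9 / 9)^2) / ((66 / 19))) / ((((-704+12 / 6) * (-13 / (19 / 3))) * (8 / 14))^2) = 336091 / 98941244688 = 0.00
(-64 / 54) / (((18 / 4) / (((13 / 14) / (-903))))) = 416 / 1536003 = 0.00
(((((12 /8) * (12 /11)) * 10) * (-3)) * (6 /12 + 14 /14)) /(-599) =0.12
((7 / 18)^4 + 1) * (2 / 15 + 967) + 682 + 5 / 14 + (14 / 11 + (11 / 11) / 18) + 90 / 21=203358926143 / 121247280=1677.22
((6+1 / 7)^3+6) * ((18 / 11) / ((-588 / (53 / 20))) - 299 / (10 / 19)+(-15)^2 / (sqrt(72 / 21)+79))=-789132577673455 / 5870752328 - 36704250 * sqrt(42) / 14976409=-134433.51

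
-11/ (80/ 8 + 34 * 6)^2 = -11/ 45796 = -0.00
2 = 2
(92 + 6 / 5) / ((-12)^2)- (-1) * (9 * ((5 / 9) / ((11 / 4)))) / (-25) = 455 / 792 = 0.57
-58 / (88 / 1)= -29 / 44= -0.66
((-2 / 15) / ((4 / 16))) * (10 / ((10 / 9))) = -24 / 5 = -4.80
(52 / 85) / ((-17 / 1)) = -52 / 1445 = -0.04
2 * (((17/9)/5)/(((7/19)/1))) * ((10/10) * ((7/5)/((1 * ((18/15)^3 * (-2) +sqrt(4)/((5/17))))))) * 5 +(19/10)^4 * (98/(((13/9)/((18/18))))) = 5717309539/6435000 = 888.47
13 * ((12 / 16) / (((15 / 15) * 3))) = 13 / 4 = 3.25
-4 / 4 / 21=-1 / 21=-0.05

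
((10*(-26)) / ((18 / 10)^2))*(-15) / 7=32500 / 189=171.96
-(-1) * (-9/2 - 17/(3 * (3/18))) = -77/2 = -38.50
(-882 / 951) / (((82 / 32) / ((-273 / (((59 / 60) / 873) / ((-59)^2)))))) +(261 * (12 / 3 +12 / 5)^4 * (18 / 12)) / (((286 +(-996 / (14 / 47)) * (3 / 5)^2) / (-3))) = 3983702466712413312 / 13046063675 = 305356662.82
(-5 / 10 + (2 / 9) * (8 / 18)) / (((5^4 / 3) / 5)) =-13 / 1350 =-0.01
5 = 5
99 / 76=1.30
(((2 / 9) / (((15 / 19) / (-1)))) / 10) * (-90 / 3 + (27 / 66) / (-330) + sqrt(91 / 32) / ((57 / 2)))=51091 / 60500-sqrt(182) / 8100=0.84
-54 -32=-86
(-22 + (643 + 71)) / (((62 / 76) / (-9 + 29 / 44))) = -2412658 / 341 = -7075.24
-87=-87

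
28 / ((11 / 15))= 420 / 11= 38.18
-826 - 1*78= -904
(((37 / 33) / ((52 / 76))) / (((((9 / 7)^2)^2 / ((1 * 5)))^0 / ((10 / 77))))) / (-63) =-7030 / 2081079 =-0.00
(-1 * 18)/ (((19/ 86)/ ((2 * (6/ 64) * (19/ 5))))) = -1161/ 20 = -58.05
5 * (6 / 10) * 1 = 3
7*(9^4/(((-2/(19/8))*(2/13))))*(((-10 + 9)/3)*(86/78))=4169151/32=130285.97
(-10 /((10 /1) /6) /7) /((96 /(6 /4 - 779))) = 1555 /224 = 6.94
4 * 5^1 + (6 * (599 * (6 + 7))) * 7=327074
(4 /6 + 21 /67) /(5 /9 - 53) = -0.02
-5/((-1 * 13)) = 5/13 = 0.38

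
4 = 4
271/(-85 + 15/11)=-2981/920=-3.24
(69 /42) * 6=69 /7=9.86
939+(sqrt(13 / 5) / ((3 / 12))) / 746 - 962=-23+2 * sqrt(65) / 1865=-22.99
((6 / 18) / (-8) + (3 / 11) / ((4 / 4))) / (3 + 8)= 61 / 2904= 0.02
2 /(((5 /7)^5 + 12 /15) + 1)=84035 /83444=1.01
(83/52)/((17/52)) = 4.88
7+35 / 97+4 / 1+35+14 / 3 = 14849 / 291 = 51.03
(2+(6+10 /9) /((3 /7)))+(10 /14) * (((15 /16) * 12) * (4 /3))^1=5539 /189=29.31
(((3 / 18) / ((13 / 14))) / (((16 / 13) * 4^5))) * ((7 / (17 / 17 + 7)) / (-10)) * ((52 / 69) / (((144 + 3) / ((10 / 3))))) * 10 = -65 / 30523392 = -0.00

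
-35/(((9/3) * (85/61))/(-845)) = 360815/51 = 7074.80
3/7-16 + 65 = 346/7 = 49.43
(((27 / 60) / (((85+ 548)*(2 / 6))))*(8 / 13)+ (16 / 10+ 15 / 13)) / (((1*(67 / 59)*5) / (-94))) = -209566702 / 4594525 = -45.61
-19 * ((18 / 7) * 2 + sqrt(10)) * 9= -6156 / 7-171 * sqrt(10)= -1420.18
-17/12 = -1.42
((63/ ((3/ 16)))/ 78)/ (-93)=-56/ 1209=-0.05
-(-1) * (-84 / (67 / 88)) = -7392 / 67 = -110.33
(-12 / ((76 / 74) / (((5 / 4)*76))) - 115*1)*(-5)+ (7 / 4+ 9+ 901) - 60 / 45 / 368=971071 / 138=7036.75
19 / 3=6.33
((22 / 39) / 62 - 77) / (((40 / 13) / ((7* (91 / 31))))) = -29646617 / 57660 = -514.16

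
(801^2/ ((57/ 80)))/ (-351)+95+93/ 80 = -48794229/ 19760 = -2469.34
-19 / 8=-2.38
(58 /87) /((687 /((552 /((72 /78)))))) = 1196 /2061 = 0.58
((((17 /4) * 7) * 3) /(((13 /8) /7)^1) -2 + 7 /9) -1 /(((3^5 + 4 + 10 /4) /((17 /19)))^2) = 4030548922627 /10517055237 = 383.24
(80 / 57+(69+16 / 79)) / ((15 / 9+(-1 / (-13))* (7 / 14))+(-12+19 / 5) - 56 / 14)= -41332070 / 6143593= -6.73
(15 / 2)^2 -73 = -67 / 4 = -16.75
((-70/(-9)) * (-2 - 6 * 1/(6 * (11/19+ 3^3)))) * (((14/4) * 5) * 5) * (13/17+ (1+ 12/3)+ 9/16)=-11247380375/1282752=-8768.16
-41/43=-0.95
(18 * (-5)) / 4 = -45 / 2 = -22.50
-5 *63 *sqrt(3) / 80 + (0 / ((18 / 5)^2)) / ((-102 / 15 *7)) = -63 *sqrt(3) / 16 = -6.82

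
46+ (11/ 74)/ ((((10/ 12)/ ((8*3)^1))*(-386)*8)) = 3284761/ 71410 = 46.00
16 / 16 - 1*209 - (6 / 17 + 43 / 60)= -213251 / 1020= -209.07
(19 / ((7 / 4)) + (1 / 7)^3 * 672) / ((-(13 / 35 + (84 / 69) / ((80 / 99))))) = -288880 / 42329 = -6.82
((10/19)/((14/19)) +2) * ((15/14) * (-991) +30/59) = -16655685/5782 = -2880.61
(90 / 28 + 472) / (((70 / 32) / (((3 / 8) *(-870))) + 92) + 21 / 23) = 79875918 / 15616069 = 5.11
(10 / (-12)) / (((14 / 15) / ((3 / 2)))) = -75 / 56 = -1.34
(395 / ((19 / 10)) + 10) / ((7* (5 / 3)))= 2484 / 133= 18.68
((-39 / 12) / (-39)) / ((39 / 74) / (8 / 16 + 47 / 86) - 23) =-185 / 49942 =-0.00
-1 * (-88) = 88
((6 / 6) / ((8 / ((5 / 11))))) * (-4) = -5 / 22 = -0.23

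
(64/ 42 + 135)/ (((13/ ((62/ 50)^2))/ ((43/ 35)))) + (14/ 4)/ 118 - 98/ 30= 23397523301/ 1409362500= 16.60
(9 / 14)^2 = 81 / 196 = 0.41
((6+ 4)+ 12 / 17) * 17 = 182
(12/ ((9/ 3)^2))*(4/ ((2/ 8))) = 64/ 3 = 21.33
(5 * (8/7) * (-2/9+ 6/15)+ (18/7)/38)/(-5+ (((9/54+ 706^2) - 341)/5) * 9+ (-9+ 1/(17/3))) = 220490/182440480887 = 0.00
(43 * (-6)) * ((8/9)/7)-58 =-1906/21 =-90.76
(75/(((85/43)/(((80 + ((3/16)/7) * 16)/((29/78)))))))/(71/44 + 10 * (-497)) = -1246279320/754419659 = -1.65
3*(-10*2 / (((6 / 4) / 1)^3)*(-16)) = 2560 / 9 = 284.44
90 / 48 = 15 / 8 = 1.88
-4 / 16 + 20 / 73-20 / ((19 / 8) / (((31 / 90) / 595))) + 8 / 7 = 34521143 / 29709540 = 1.16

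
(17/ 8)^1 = 17/ 8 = 2.12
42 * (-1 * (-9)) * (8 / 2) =1512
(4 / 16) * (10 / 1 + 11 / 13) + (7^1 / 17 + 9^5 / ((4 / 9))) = 58725611 / 442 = 132863.37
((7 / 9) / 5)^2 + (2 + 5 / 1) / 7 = 1.02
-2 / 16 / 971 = -1 / 7768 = -0.00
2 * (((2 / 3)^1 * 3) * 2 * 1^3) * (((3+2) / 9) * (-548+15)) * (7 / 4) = -37310 / 9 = -4145.56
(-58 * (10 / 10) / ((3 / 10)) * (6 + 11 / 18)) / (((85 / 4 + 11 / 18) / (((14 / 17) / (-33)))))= 113680 / 77913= 1.46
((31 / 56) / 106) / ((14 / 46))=713 / 41552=0.02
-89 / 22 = -4.05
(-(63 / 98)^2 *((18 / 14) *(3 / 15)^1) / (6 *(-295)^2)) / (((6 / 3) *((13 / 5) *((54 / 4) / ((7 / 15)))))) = -3 / 2217397000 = -0.00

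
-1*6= -6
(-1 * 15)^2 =225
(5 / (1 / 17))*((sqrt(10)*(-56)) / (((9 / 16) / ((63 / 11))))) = -533120*sqrt(10) / 11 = -153261.22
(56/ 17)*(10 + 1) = 616/ 17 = 36.24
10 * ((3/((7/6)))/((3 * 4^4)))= 15/448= 0.03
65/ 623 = 0.10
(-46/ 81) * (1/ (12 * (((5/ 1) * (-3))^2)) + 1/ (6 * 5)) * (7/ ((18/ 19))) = -278369/ 1968300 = -0.14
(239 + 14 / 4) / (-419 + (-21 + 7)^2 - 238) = -485 / 922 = -0.53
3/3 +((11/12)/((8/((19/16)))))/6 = 9425/9216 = 1.02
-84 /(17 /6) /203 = -72 /493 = -0.15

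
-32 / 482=-16 / 241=-0.07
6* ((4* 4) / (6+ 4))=48 / 5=9.60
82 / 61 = 1.34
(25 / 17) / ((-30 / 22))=-55 / 51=-1.08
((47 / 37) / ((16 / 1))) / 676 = 47 / 400192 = 0.00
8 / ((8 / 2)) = 2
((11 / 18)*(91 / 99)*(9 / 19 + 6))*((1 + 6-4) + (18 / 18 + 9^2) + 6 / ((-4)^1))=623077 / 2052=303.64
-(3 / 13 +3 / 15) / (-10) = 14 / 325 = 0.04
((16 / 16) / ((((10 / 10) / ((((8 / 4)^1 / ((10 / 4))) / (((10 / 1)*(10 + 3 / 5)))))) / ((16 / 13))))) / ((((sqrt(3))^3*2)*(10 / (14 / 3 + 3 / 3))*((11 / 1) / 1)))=136*sqrt(3) / 5115825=0.00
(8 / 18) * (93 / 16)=31 / 12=2.58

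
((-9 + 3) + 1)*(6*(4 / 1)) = -120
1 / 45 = 0.02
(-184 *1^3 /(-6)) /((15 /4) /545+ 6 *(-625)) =-40112 /4904991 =-0.01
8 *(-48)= -384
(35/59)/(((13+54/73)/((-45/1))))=-114975/59177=-1.94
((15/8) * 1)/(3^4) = 5/216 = 0.02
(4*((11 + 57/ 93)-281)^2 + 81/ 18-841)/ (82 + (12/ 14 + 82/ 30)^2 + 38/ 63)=681474672375/ 224837482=3030.97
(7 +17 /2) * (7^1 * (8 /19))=868 /19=45.68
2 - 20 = -18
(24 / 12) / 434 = 1 / 217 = 0.00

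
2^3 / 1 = 8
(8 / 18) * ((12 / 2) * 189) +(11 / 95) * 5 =9587 / 19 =504.58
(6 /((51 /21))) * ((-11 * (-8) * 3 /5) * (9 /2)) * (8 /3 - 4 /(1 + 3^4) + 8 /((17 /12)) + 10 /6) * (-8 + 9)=5829.97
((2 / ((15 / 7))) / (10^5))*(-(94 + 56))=-7 / 5000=-0.00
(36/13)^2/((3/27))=11664/169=69.02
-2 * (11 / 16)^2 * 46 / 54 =-2783 / 3456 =-0.81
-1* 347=-347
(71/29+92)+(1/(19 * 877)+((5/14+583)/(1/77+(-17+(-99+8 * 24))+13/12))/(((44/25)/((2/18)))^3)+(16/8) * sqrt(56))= 4 * sqrt(14)+3059155131108216197/32389066874111904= 109.42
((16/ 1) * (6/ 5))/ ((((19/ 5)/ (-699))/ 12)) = -805248/ 19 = -42381.47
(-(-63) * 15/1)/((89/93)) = 87885/89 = 987.47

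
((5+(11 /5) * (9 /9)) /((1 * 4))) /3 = 3 /5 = 0.60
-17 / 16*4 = -17 / 4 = -4.25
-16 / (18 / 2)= -16 / 9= -1.78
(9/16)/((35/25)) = 45/112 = 0.40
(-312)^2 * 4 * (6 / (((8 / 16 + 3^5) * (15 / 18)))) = 28035072 / 2435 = 11513.38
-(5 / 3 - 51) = 148 / 3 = 49.33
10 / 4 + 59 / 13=183 / 26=7.04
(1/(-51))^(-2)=2601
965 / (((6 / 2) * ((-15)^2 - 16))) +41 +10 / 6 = 44.21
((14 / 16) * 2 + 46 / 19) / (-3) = -317 / 228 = -1.39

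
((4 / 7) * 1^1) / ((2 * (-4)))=-1 / 14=-0.07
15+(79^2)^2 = 38950096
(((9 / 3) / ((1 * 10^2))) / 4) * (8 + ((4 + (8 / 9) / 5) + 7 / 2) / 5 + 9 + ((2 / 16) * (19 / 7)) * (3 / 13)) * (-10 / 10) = -3048949 / 21840000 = -0.14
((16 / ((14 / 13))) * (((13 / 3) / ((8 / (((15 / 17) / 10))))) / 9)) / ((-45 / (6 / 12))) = -169 / 192780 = -0.00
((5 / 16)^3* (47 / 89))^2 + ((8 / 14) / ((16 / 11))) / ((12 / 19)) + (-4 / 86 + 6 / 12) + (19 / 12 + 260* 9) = 93707748038846645 / 40000590708736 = 2342.66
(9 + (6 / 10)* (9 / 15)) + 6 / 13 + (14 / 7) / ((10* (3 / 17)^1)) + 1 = 11656 / 975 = 11.95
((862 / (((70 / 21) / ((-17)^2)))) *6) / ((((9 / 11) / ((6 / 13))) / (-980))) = -3222590448 / 13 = -247891572.92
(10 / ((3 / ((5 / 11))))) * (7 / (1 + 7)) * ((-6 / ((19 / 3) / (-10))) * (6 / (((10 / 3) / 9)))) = 42525 / 209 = 203.47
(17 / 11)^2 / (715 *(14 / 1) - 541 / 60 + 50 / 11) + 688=688.00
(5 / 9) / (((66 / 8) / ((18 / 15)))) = 8 / 99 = 0.08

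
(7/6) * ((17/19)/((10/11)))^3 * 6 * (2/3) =45774421/10288500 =4.45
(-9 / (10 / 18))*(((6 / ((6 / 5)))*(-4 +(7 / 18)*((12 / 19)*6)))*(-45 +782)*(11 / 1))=31520016 / 19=1658948.21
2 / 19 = 0.11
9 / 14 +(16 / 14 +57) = 823 / 14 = 58.79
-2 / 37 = -0.05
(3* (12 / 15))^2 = 144 / 25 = 5.76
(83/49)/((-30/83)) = -6889/1470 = -4.69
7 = 7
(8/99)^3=512/970299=0.00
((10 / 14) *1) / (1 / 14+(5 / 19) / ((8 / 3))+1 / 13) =9880 / 3417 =2.89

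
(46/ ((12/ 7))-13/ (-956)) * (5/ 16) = 384985/ 45888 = 8.39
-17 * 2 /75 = -34 /75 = -0.45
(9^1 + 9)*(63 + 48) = 1998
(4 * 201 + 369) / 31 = 1173 / 31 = 37.84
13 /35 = 0.37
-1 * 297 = -297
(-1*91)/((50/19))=-1729/50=-34.58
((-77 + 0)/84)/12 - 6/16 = -65/144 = -0.45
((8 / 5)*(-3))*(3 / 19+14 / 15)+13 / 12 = -23681 / 5700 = -4.15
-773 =-773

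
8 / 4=2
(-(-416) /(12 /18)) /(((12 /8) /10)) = 4160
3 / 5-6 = -27 / 5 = -5.40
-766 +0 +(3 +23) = -740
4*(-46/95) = -184/95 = -1.94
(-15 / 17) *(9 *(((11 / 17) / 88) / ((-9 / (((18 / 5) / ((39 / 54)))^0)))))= 15 / 2312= 0.01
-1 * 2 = -2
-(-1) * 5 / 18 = 5 / 18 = 0.28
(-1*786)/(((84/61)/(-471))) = 3763761/14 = 268840.07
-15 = -15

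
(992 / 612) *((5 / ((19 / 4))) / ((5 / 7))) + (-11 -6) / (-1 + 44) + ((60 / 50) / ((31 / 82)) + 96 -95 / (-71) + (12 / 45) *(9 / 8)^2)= 2263594514459 / 22010176080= 102.84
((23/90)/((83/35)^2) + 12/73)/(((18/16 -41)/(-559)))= 2.94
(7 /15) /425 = 7 /6375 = 0.00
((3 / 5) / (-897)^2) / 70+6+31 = 3473228851 / 93871050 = 37.00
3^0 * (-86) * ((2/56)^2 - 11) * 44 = 41619.17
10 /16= 0.62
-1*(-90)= 90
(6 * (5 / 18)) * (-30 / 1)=-50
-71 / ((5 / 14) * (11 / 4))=-3976 / 55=-72.29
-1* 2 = -2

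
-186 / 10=-93 / 5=-18.60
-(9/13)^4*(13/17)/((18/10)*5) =-729/37349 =-0.02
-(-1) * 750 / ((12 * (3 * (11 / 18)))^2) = 375 / 242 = 1.55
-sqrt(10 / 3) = -sqrt(30) / 3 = -1.83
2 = 2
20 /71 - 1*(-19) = 1369 /71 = 19.28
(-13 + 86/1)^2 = 5329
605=605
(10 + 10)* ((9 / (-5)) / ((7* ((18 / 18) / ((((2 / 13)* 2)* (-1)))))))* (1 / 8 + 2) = 306 / 91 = 3.36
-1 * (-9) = 9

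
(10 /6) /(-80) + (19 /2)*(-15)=-6841 /48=-142.52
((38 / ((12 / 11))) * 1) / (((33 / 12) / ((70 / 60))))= 133 / 9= 14.78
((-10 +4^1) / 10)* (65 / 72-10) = 131 / 24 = 5.46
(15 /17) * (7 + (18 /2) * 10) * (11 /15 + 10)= 15617 /17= 918.65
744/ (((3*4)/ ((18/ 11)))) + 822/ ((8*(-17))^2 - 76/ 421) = 1448968087/ 14275690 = 101.50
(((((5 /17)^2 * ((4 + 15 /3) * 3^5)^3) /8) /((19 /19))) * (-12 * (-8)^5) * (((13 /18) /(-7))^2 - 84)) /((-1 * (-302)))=-26449525316604672000 /2138311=-12369353810837.00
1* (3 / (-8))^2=9 / 64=0.14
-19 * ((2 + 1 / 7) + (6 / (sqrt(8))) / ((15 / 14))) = -78.33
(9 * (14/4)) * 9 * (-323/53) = -183141/106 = -1727.75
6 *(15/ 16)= 45/ 8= 5.62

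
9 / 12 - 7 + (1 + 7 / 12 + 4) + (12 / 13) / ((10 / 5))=-8 / 39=-0.21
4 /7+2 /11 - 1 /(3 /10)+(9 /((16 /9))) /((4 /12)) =46597 /3696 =12.61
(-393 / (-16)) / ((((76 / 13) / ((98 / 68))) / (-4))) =-250341 / 10336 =-24.22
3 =3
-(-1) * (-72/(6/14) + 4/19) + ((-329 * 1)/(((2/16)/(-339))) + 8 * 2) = 16949828/19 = 892096.21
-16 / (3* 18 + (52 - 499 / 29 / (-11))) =-5104 / 34313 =-0.15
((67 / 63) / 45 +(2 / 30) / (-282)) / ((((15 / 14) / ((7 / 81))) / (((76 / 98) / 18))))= 23693 / 291406815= 0.00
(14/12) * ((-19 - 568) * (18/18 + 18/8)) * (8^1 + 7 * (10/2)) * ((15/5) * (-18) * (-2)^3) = -41344758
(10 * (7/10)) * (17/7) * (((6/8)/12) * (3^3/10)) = 459/160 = 2.87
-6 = -6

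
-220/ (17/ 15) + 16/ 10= -192.52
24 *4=96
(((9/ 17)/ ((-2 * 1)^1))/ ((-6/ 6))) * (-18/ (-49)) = 81/ 833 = 0.10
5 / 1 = 5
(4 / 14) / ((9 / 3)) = 2 / 21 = 0.10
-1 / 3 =-0.33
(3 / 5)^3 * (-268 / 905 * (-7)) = 50652 / 113125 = 0.45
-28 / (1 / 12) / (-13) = 336 / 13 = 25.85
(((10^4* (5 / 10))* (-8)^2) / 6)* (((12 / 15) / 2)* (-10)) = -213333.33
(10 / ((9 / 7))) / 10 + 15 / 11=212 / 99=2.14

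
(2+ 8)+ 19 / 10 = 119 / 10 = 11.90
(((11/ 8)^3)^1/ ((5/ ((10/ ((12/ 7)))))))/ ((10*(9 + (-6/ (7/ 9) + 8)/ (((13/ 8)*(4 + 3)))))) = 5934929/ 176609280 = 0.03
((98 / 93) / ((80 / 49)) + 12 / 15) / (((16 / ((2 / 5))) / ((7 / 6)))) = 37639 / 892800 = 0.04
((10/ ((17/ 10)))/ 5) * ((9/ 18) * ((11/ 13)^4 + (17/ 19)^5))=768051012360/ 1202237680163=0.64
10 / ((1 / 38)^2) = 14440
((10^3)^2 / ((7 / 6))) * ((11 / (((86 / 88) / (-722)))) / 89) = -2096688000000 / 26789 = -78266751.28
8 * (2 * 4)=64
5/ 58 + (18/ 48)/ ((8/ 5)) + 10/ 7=22725/ 12992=1.75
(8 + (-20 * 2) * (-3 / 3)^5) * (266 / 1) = 12768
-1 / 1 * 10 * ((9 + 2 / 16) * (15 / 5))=-1095 / 4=-273.75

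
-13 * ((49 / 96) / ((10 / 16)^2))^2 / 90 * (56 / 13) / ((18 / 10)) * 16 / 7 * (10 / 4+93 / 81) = -60543616 / 12301875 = -4.92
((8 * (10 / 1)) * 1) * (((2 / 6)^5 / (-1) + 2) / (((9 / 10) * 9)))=388000 / 19683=19.71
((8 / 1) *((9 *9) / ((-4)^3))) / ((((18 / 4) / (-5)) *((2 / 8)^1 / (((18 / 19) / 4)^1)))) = 405 / 38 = 10.66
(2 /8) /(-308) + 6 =7391 /1232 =6.00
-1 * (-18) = 18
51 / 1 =51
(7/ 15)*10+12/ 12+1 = 20/ 3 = 6.67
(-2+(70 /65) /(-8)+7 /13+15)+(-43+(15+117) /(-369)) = -191585 /6396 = -29.95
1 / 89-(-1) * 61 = 5430 / 89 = 61.01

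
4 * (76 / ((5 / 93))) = 28272 / 5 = 5654.40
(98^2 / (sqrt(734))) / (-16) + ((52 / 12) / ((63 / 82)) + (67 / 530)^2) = 300287821 / 53090100 - 2401 * sqrt(734) / 2936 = -16.50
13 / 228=0.06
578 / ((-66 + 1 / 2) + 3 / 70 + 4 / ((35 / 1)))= -20230 / 2287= -8.85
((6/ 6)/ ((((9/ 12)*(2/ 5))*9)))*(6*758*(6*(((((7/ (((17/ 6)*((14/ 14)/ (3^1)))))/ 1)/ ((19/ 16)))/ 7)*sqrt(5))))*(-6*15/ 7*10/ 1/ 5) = -523929600*sqrt(5)/ 2261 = -518152.23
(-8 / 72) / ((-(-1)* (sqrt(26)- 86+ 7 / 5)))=25* sqrt(26) / 1604511+ 235 / 178279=0.00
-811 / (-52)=811 / 52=15.60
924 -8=916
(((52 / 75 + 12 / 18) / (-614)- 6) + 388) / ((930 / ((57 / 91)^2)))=3175175139 / 19702569250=0.16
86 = 86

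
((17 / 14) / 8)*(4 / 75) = 17 / 2100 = 0.01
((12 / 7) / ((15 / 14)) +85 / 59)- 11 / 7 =3034 / 2065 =1.47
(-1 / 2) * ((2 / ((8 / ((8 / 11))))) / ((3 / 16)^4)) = -65536 / 891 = -73.55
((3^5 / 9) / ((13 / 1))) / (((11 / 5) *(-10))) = -27 / 286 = -0.09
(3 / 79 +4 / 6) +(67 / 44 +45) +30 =805327 / 10428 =77.23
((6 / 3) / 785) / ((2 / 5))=1 / 157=0.01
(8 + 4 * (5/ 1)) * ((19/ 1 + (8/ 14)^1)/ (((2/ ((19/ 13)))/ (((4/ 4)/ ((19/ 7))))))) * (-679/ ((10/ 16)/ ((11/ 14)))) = -8186024/ 65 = -125938.83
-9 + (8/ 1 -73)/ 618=-5627/ 618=-9.11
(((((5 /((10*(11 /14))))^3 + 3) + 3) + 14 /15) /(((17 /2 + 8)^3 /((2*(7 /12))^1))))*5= 4019932 /430489323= 0.01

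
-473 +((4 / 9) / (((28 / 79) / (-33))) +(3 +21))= -10298 / 21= -490.38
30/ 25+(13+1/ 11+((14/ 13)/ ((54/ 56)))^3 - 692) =-1608547124134/ 2378395305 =-676.32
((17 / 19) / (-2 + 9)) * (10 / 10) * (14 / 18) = 17 / 171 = 0.10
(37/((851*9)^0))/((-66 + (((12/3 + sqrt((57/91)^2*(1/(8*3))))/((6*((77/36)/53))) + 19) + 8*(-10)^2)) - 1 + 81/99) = 2795200389982/58120322182679 - 783221439*sqrt(6)/58120322182679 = 0.05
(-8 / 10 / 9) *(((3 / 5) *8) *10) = -64 / 15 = -4.27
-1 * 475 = -475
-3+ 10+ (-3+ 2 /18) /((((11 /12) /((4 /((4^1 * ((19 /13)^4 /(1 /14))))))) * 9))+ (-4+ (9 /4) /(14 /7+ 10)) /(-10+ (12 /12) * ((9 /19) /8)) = 6040937101583 /818772698898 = 7.38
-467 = -467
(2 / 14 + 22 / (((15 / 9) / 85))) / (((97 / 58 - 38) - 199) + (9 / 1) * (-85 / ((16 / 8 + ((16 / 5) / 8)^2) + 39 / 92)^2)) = -255414232570 / 79643303289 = -3.21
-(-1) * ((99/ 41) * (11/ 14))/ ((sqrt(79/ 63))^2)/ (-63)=-1089/ 45346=-0.02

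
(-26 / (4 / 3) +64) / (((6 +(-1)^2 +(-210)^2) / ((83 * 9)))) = 66483 / 88214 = 0.75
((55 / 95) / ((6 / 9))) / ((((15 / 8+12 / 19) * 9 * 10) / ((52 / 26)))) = 44 / 5715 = 0.01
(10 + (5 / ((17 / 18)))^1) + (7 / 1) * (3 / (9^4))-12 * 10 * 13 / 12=-4264531 / 37179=-114.70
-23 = -23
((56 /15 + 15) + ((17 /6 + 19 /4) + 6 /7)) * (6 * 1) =11413 /70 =163.04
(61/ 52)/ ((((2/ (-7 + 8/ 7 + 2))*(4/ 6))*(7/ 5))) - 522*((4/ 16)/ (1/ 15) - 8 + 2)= 11945799/ 10192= 1172.08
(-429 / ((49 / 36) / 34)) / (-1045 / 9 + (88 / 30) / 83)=178293960 / 1931237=92.32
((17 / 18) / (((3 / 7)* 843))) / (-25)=-119 / 1138050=-0.00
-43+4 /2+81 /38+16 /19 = -1445 /38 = -38.03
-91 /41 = -2.22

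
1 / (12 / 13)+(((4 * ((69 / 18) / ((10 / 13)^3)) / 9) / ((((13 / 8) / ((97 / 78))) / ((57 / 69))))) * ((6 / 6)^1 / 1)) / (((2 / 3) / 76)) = 270.84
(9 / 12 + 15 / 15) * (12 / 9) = 7 / 3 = 2.33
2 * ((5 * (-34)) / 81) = -340 / 81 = -4.20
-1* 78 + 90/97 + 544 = 45292/97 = 466.93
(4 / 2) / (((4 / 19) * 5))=1.90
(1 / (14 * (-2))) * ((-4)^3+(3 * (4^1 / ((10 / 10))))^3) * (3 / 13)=-96 / 7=-13.71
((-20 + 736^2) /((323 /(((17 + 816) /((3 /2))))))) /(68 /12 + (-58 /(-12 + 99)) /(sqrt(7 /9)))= 318505488 * sqrt(7) /37753 + 6317025512 /37753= 189646.17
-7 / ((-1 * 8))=7 / 8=0.88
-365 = -365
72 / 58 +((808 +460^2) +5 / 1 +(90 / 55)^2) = 745370969 / 3509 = 212416.92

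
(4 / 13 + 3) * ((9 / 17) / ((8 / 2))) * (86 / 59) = 16641 / 26078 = 0.64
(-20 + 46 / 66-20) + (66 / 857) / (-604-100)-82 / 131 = -4733751881 / 118553952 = -39.93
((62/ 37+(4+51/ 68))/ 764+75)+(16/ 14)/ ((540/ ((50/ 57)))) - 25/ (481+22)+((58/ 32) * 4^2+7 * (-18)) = -13503929758507/ 612716701968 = -22.04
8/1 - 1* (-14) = 22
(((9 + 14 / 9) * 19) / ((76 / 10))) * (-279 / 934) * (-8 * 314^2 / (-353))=-2903652200 / 164851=-17613.80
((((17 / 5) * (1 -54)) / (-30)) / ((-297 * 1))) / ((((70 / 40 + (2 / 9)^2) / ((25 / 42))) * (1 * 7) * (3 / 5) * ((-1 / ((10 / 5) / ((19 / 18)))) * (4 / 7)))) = 85 / 16093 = 0.01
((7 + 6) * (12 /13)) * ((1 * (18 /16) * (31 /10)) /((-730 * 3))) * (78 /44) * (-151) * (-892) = -366395913 /80300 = -4562.84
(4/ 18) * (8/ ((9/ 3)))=16/ 27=0.59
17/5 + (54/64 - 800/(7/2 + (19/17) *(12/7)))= -29588769/206240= -143.47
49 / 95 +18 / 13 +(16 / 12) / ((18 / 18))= 3.23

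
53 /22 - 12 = -211 /22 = -9.59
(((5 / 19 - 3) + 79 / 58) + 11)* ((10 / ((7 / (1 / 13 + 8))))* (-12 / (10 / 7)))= -6682410 / 7163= -932.91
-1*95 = -95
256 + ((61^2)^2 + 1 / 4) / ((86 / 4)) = 55405381 / 86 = 644248.62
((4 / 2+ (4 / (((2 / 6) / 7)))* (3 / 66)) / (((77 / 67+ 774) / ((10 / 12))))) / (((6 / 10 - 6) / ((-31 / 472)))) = 0.00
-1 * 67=-67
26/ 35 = 0.74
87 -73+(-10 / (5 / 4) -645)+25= -614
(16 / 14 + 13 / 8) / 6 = 155 / 336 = 0.46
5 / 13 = 0.38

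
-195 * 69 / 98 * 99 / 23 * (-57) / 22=300105 / 196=1531.15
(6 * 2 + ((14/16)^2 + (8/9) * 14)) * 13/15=188773/8640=21.85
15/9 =5/3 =1.67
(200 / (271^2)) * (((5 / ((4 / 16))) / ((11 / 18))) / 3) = 24000 / 807851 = 0.03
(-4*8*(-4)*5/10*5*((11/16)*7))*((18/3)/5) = 1848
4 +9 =13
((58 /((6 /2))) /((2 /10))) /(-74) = -145 /111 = -1.31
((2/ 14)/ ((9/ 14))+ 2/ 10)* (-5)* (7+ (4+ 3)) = -266/ 9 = -29.56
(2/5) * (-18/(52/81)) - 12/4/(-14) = -10011/910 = -11.00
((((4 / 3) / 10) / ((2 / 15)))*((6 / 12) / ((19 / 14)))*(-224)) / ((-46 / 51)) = 39984 / 437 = 91.50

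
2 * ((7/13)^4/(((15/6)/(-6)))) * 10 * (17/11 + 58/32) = -13.55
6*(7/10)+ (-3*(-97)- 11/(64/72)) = 11313/40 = 282.82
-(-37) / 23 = 37 / 23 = 1.61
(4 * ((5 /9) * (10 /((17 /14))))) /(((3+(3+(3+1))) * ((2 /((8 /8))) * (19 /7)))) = 980 /2907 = 0.34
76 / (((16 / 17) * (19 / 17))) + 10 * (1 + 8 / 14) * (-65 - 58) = -52097 / 28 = -1860.61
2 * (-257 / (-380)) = 257 / 190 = 1.35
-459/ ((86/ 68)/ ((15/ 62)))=-87.81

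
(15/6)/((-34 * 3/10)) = -25/102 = -0.25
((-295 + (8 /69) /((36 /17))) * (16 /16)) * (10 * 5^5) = -5723781250 /621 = -9217039.05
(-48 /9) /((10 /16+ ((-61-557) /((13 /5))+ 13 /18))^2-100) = -4672512 /48850236361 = -0.00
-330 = -330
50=50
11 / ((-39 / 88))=-24.82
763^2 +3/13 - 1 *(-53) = 7568889/13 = 582222.23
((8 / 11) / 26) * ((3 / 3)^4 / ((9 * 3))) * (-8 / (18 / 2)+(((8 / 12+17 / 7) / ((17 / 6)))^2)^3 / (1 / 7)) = 14616669099104 / 1281543505976097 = 0.01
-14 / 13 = -1.08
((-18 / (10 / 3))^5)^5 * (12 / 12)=-608266787713357709119683992618861307 / 298023223876953125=-2041004656618629674.23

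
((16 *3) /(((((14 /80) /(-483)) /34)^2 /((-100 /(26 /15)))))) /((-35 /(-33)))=-2092292674560000 /91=-22992227192967.03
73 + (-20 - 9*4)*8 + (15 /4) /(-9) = -4505 /12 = -375.42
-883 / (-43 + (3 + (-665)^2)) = -883 / 442185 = -0.00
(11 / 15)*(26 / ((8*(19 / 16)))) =572 / 285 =2.01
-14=-14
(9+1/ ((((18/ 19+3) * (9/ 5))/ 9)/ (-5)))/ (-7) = -8/ 21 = -0.38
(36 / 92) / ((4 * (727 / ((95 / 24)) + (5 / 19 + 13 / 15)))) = 2565 / 4845272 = 0.00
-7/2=-3.50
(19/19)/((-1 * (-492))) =1/492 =0.00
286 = 286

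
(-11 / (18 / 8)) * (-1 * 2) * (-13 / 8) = -143 / 9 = -15.89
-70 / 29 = -2.41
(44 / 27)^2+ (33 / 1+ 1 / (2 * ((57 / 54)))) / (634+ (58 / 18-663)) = 1090273 / 803358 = 1.36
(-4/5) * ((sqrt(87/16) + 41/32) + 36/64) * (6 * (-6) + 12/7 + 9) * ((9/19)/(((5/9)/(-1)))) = -14337 * sqrt(87)/3325 - 845883/26600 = -72.02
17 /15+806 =12107 /15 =807.13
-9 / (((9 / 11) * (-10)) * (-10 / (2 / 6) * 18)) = -11 / 5400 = -0.00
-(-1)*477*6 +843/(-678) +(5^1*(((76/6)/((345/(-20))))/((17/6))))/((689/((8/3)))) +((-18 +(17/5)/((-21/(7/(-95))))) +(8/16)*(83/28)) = 20728395107111147/7287835627800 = 2844.25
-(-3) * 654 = 1962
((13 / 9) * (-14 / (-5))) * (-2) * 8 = -2912 / 45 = -64.71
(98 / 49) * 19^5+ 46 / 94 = 232753329 / 47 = 4952198.49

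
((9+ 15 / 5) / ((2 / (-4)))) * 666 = -15984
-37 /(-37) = 1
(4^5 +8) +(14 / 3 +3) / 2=6215 / 6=1035.83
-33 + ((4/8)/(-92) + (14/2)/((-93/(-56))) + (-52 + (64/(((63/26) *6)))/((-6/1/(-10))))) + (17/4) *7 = -141344527/3234168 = -43.70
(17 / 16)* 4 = 17 / 4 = 4.25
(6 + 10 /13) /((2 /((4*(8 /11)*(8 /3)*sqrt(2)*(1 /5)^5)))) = 1024*sqrt(2) /121875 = 0.01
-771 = -771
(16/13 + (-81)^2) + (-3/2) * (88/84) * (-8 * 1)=598307/91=6574.80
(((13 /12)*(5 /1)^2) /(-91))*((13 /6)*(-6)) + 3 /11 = 3827 /924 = 4.14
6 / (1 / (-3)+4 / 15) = -90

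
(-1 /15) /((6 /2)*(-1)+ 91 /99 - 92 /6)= 33 /8620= 0.00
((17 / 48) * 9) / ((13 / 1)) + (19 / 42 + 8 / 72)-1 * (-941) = 12341461 / 13104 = 941.81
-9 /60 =-3 /20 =-0.15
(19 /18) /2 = 19 /36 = 0.53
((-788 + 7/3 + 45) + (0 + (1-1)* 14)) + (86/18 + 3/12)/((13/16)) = -85934/117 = -734.48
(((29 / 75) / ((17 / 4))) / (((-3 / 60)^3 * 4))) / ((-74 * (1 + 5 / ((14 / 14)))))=2320 / 5661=0.41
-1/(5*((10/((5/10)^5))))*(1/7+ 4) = -29/11200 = -0.00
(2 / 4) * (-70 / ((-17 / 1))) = 35 / 17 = 2.06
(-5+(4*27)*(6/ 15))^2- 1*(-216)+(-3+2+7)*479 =113731/ 25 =4549.24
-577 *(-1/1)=577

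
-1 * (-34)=34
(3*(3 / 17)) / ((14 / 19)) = 171 / 238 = 0.72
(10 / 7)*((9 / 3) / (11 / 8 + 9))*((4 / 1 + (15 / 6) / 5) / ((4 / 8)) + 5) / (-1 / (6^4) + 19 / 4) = 124416 / 102173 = 1.22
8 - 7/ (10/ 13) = -11/ 10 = -1.10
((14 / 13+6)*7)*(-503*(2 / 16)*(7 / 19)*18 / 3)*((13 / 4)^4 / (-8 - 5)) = 287408667 / 4864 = 59088.95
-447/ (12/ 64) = -2384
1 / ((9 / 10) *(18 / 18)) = 10 / 9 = 1.11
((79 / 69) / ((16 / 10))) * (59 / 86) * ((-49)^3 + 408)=-2732301505 / 47472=-57556.06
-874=-874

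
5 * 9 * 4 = 180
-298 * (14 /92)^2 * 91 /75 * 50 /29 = -664391 /46023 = -14.44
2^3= 8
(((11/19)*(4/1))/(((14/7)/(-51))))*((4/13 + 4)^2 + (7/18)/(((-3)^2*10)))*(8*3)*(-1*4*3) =15203856976/48165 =315661.93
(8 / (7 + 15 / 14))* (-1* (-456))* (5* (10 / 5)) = 510720 / 113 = 4519.65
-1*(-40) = 40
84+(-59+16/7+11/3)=650/21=30.95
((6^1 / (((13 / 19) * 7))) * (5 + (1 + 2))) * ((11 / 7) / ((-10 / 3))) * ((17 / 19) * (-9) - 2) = 151272 / 3185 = 47.50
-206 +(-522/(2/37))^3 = -900589116599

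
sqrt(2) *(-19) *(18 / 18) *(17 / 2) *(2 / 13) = -323 *sqrt(2) / 13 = -35.14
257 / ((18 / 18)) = 257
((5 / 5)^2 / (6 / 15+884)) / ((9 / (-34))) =-85 / 19899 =-0.00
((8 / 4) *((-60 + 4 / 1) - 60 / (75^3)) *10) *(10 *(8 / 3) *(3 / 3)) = -29866.74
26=26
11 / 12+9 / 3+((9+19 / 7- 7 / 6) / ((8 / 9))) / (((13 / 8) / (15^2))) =1798427 / 1092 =1646.91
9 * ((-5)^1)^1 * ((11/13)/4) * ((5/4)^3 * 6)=-185625/1664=-111.55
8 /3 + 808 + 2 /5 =12166 /15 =811.07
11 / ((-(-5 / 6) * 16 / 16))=66 / 5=13.20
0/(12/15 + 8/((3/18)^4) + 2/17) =0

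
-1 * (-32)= 32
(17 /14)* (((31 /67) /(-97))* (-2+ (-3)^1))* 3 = 7905 /90986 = 0.09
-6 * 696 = -4176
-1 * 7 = -7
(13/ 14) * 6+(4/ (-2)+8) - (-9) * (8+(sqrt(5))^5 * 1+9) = 1152/ 7+225 * sqrt(5) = 667.69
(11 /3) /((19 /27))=99 /19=5.21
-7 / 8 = -0.88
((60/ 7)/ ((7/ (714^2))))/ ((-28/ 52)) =-8115120/ 7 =-1159302.86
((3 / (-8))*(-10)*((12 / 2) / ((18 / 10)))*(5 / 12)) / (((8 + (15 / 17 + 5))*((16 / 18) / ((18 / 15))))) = 0.51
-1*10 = -10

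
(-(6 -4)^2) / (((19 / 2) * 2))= -4 / 19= -0.21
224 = 224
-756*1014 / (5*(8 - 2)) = -127764 / 5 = -25552.80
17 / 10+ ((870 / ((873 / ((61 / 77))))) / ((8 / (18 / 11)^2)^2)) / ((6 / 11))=1.86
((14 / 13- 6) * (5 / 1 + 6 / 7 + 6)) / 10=-2656 / 455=-5.84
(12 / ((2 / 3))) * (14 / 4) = 63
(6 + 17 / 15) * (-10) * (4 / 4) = -71.33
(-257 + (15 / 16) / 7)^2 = 65980.18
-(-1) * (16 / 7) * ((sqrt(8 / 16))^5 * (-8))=-16 * sqrt(2) / 7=-3.23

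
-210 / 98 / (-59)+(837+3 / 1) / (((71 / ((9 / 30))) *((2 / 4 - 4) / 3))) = -88143 / 29323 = -3.01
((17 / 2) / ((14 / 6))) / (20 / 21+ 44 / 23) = 3519 / 2768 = 1.27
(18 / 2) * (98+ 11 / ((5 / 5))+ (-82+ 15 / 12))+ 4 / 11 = 11203 / 44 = 254.61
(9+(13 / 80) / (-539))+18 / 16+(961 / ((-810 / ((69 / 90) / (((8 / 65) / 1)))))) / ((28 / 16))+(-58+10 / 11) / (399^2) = 57979645 / 9824976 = 5.90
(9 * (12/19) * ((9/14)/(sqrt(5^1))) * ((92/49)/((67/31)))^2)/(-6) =-0.21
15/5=3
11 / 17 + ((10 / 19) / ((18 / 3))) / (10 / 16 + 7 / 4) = 12593 / 18411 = 0.68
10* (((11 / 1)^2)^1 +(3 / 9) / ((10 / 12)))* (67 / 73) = 81338 / 73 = 1114.22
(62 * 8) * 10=4960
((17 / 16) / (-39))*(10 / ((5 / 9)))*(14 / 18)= -119 / 312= -0.38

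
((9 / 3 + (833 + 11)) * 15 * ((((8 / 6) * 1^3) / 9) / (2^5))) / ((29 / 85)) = 359975 / 2088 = 172.40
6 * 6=36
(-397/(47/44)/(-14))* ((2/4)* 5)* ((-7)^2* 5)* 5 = 3821125/47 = 81300.53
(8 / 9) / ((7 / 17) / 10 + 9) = 1360 / 13833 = 0.10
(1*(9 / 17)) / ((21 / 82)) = 246 / 119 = 2.07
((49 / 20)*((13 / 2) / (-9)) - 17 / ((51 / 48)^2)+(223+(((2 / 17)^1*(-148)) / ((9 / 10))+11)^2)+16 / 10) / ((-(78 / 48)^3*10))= -8312905568 / 1285739325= -6.47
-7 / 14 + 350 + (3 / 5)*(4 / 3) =350.30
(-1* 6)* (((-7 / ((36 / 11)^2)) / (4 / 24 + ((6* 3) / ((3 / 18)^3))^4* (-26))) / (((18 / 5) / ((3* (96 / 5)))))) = -484 / 45832557587932305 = -0.00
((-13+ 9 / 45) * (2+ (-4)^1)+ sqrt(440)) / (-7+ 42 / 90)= -192 / 49 - 15 * sqrt(110) / 49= -7.13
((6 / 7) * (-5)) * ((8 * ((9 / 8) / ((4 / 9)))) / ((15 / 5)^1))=-405 / 14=-28.93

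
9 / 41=0.22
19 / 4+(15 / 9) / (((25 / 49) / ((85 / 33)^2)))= 345293 / 13068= 26.42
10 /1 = 10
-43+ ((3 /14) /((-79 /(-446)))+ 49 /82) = -41.19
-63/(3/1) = -21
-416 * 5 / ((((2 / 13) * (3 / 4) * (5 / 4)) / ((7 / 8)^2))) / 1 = -33124 / 3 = -11041.33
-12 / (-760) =3 / 190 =0.02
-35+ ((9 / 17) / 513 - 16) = -49418 / 969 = -51.00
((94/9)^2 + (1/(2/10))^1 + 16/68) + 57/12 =655847/5508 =119.07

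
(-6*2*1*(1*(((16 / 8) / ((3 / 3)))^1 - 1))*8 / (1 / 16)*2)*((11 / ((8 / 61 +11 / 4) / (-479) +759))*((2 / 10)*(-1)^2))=-3949473792 / 443540905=-8.90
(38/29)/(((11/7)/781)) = 18886/29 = 651.24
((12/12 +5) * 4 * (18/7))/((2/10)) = 2160/7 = 308.57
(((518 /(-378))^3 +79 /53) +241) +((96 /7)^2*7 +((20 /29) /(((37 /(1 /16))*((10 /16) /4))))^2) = 13086110805418909 /8407456830297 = 1556.49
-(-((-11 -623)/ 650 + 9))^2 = -6801664/ 105625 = -64.39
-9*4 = -36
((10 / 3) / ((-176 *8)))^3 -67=-631184818301 / 9420668928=-67.00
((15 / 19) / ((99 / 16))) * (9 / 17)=240 / 3553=0.07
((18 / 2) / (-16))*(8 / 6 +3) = -39 / 16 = -2.44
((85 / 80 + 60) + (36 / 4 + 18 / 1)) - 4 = 1345 / 16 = 84.06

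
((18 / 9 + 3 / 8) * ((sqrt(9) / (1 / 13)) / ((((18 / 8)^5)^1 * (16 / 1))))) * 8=15808 / 19683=0.80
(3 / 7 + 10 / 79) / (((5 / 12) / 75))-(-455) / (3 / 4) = 1172240 / 1659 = 706.59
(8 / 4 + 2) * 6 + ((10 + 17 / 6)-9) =27.83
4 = 4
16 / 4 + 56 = 60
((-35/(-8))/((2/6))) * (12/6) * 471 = 49455/4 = 12363.75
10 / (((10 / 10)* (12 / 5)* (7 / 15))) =125 / 14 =8.93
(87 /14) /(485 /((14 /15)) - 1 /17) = 1479 /123661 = 0.01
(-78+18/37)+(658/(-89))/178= -22729601/293077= -77.56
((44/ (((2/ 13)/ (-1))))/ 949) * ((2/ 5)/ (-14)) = 22/ 2555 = 0.01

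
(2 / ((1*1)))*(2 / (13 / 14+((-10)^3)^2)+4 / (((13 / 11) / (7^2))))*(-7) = -422576397488 / 182000169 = -2321.85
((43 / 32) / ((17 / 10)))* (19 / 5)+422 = 425.00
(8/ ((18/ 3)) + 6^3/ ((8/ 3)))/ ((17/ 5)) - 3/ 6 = 2419/ 102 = 23.72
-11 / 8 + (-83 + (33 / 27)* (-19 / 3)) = -19897 / 216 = -92.12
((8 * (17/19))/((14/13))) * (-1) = -884/133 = -6.65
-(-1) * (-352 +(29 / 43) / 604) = -9142115 / 25972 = -352.00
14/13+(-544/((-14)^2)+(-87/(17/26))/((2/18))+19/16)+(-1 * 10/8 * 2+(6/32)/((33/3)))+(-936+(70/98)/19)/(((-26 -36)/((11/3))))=-1145.17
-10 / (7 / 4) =-40 / 7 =-5.71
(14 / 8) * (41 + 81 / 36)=1211 / 16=75.69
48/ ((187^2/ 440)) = 1920/ 3179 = 0.60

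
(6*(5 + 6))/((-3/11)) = -242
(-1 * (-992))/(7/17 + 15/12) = 67456/113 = 596.96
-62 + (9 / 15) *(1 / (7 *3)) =-2169 / 35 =-61.97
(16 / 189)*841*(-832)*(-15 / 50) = 5597696 / 315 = 17770.46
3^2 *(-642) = -5778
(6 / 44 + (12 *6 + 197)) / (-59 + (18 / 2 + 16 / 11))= -5921 / 1068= -5.54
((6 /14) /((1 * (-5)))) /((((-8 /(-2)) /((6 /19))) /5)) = -9 /266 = -0.03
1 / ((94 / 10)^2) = 25 / 2209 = 0.01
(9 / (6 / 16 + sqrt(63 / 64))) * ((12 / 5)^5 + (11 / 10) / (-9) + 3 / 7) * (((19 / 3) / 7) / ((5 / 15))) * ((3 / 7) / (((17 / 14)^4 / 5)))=-133951032992 / 156601875 + 133951032992 * sqrt(7) / 156601875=1407.71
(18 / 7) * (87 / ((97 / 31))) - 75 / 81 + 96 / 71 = 93617425 / 1301643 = 71.92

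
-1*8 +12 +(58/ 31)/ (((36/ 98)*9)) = 11465/ 2511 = 4.57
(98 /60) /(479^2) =49 /6883230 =0.00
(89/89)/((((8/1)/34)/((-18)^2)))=1377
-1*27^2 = -729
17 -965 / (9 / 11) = -10462 / 9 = -1162.44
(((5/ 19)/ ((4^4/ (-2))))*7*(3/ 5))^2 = 441/ 5914624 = 0.00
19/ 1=19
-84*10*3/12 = -210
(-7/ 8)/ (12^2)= -7/ 1152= -0.01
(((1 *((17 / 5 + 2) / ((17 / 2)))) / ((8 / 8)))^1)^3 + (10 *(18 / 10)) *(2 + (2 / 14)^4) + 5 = 60844204439 / 1474514125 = 41.26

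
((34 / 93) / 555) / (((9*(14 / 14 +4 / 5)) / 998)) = 33932 / 836163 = 0.04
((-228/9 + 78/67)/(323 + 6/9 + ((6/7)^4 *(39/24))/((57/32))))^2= 49114139898878404/8834867774251199209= 0.01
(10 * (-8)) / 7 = -80 / 7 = -11.43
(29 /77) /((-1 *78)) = -0.00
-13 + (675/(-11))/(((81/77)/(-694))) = 121411/3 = 40470.33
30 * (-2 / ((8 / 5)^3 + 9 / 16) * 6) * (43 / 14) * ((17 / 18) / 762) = -7310000 / 24848439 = -0.29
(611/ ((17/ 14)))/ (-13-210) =-8554/ 3791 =-2.26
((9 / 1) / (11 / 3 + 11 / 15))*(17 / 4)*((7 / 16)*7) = 37485 / 1408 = 26.62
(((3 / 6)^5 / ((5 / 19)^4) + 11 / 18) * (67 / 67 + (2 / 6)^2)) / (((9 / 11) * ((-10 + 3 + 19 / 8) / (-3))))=6.28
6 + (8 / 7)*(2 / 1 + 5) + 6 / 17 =244 / 17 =14.35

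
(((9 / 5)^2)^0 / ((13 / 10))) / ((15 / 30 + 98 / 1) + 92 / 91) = 140 / 18111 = 0.01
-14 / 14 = -1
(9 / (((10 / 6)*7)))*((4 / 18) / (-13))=-6 / 455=-0.01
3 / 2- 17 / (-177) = 565 / 354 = 1.60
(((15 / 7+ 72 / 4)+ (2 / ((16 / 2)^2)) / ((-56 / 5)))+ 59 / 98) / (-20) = -260189 / 250880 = -1.04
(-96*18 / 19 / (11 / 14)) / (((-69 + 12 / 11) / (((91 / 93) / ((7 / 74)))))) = 17.63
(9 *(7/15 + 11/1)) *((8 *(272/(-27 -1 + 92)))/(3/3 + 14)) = 5848/25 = 233.92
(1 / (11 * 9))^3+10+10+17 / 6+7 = 57894509 / 1940598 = 29.83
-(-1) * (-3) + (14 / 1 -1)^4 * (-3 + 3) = -3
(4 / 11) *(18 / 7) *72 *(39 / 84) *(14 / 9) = 3744 / 77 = 48.62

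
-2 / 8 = -1 / 4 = -0.25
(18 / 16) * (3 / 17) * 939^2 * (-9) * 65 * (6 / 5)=-8356069917 / 68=-122883381.13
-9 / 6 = -1.50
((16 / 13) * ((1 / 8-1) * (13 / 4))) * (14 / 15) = -49 / 15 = -3.27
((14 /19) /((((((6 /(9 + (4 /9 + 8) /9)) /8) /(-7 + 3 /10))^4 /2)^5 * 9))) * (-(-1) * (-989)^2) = 209066324958676794659809338405420002895747550472029337774555739376257410553083588198072433246208 /88129556045173937607234853189921237632060386262171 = 2372261183881516615731964000000000000000000000.00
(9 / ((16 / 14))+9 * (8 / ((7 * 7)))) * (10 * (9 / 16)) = 164835 / 3136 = 52.56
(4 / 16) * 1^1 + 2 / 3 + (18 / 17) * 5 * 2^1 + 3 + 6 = 4183 / 204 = 20.50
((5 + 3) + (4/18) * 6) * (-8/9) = -224/27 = -8.30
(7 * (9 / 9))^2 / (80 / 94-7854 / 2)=-2303 / 184529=-0.01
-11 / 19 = -0.58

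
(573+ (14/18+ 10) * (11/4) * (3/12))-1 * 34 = 78683/144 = 546.41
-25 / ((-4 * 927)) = 0.01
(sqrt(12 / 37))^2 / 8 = 3 / 74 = 0.04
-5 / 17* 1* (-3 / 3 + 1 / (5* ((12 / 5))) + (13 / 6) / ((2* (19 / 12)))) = 265 / 3876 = 0.07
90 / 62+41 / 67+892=1856970 / 2077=894.06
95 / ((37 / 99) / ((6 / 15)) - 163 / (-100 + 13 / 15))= 5594094 / 151841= 36.84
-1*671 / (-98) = 6.85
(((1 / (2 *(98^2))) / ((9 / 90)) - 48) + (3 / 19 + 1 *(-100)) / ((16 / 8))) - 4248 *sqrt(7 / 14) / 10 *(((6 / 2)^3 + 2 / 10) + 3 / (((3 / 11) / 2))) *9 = -2351268 *sqrt(2) / 25 - 17868147 / 182476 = -133105.72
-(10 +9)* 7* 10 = -1330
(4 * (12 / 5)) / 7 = 48 / 35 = 1.37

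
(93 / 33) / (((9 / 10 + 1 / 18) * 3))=0.98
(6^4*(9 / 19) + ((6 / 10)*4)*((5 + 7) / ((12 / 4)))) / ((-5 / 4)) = -236928 / 475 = -498.80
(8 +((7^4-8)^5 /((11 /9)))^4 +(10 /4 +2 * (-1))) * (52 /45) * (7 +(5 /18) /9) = 7367515904960468699225144483509604990920865827398119313730771559969801707333 /53366445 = 138055212502171892829382700000000000000000000000000000000000000000000.00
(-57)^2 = 3249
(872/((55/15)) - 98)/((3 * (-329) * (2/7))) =-769/1551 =-0.50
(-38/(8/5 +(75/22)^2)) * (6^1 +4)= -919600/31997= -28.74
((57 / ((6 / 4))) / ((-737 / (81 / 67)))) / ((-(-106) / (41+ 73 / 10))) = -743337 / 26170870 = -0.03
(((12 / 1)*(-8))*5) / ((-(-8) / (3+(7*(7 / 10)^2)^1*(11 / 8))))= -18519 / 40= -462.98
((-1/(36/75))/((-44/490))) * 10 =30625/132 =232.01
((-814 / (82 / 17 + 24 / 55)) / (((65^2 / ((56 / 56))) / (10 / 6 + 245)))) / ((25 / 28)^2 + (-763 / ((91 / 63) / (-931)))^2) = -8831079488 / 236390110083983893497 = -0.00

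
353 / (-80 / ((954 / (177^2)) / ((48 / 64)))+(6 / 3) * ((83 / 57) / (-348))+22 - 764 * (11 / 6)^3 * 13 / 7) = -1948336551 / 59009958995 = -0.03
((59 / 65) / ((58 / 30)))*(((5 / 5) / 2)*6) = 531 / 377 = 1.41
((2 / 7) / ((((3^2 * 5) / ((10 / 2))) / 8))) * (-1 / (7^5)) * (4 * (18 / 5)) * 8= -1024 / 588245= -0.00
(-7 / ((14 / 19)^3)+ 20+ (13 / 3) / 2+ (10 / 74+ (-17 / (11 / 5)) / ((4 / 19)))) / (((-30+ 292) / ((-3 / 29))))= 15268453 / 1212215312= 0.01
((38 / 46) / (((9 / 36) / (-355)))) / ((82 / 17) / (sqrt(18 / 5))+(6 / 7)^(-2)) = -300.52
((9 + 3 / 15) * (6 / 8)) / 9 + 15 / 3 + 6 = 353 / 30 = 11.77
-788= -788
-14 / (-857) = 14 / 857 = 0.02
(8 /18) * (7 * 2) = 56 /9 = 6.22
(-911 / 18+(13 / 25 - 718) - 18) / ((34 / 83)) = -29360503 / 15300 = -1918.99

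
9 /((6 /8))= 12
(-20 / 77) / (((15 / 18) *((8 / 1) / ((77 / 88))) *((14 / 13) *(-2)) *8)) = 39 / 19712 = 0.00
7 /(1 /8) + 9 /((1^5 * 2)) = 121 /2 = 60.50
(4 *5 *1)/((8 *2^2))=5/8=0.62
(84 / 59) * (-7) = -588 / 59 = -9.97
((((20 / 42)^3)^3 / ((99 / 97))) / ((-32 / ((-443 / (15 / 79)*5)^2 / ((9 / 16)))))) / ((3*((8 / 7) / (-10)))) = 74252894295625000000 / 2729713582942731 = 27201.72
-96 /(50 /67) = -128.64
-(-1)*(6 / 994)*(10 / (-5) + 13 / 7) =-3 / 3479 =-0.00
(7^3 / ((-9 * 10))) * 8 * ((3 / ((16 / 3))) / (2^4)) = -343 / 320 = -1.07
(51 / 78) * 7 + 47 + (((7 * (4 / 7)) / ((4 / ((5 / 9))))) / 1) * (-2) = 11809 / 234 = 50.47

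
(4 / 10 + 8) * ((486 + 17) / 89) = 21126 / 445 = 47.47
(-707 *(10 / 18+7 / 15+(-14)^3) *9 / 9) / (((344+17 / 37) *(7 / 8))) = 3690182864 / 573525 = 6434.21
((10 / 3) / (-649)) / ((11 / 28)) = -280 / 21417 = -0.01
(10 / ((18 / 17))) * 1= 85 / 9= 9.44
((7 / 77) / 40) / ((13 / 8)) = 1 / 715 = 0.00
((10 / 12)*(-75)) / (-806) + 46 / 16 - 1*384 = -1228497 / 3224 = -381.05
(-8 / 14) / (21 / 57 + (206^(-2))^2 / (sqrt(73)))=-17991783453538544954368 / 11599965647676167141271 + 2600375554624 * sqrt(73) / 81199759533733169988897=-1.55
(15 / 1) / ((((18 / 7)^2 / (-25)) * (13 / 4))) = -6125 / 351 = -17.45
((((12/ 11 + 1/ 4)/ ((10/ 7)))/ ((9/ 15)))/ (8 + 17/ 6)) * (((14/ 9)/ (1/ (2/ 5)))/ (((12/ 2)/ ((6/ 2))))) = 2891/ 64350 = 0.04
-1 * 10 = -10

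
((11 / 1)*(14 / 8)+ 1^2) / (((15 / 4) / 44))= 1188 / 5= 237.60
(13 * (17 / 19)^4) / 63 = 0.13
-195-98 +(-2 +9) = -286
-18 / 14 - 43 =-310 / 7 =-44.29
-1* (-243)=243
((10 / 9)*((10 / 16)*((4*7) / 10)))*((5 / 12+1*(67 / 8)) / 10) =1477 / 864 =1.71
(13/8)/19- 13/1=-1963/152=-12.91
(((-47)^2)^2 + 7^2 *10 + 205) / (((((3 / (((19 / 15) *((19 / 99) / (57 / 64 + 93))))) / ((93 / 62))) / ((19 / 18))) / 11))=59510220416 / 811215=73359.37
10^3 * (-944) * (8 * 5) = -37760000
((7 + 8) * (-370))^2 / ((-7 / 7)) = -30802500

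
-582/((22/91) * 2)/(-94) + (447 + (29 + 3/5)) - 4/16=1264466/2585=489.16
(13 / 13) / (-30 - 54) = -1 / 84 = -0.01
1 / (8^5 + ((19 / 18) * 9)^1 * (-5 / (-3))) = 6 / 196703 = 0.00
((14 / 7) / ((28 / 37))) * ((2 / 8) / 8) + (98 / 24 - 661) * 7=-6180161 / 1344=-4598.33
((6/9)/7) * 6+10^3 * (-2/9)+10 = -13334/63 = -211.65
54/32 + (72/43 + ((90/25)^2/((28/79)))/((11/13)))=61685181/1324400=46.58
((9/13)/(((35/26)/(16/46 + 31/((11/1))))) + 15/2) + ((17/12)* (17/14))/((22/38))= 2571397/212520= 12.10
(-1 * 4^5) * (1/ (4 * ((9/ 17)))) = -4352/ 9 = -483.56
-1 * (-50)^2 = -2500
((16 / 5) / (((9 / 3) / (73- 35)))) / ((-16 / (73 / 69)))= -2774 / 1035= -2.68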